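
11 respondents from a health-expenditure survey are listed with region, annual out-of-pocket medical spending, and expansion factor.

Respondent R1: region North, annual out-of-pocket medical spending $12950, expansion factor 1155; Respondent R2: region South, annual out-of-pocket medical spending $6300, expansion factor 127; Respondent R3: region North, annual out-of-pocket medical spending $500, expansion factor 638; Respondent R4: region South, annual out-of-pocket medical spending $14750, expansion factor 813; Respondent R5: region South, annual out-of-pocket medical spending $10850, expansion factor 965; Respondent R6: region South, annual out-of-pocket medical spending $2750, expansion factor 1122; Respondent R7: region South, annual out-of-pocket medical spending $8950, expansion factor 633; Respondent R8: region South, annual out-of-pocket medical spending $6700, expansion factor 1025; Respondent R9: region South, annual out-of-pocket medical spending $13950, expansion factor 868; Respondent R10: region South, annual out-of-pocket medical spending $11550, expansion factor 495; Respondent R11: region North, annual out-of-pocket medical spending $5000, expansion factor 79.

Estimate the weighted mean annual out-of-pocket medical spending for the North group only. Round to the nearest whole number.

North rows: R1, R3, R11
Weighted sum = 12950×1155 + 500×638 + 5000×79
  = 14957250 + 319000 + 395000 = 15671250
Sum of weights = 1155 + 638 + 79 = 1872
Weighted mean = 15671250 / 1872 = 8371.3942

8371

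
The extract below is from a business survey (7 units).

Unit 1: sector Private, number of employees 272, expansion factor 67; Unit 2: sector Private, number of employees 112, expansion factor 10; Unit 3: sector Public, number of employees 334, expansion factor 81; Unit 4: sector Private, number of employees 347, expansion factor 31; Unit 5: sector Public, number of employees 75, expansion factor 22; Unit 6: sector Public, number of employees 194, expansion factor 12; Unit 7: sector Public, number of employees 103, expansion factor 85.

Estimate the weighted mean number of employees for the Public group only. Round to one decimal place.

198.9

Public rows: 3, 5, 6, 7
Weighted sum = 39787
Sum of weights = 81 + 22 + 12 + 85 = 200
Weighted mean = 39787 / 200 = 198.935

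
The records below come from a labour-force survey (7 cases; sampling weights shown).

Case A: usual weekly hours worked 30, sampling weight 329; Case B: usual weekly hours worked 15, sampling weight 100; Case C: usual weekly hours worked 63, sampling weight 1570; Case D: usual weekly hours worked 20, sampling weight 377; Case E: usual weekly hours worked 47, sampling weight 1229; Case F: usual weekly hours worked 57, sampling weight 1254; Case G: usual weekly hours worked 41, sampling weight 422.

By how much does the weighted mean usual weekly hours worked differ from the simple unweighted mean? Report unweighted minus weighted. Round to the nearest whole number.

Unweighted sum = 30 + 15 + 63 + 20 + 47 + 57 + 41 = 273
Unweighted mean = 273 / 7 = 39
Weighted sum = 30×329 + 15×100 + 63×1570 + 20×377 + 47×1229 + 57×1254 + 41×422
  = 264363
Sum of weights = 5281
Weighted mean = 264363 / 5281 = 50.059269
Difference (unweighted minus weighted) = -11.059269

-11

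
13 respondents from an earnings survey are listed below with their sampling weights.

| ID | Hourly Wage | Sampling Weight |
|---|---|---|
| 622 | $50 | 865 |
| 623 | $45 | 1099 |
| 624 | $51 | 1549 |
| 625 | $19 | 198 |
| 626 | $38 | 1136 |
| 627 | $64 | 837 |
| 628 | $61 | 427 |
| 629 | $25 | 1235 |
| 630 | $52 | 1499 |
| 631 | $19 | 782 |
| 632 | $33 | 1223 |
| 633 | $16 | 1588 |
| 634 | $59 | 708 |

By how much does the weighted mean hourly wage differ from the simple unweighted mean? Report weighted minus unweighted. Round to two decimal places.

Unweighted sum = 532
Unweighted mean = 532 / 13 = 40.923077
Weighted sum = 529469
Sum of weights = 13146
Weighted mean = 529469 / 13146 = 40.276054
Difference (weighted minus unweighted) = -0.64702337

-0.65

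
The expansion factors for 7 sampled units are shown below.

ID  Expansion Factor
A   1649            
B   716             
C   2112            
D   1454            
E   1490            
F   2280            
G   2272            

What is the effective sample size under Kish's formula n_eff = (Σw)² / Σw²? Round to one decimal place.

Σ wᵢ = 11973
Σ wᵢ² = 2719201 + 512656 + 4460544 + 2114116 + 2220100 + 5198400 + 5161984 = 22387001
n_eff = 11973² / 22387001 = 143352729 / 22387001 = 6.4033914

6.4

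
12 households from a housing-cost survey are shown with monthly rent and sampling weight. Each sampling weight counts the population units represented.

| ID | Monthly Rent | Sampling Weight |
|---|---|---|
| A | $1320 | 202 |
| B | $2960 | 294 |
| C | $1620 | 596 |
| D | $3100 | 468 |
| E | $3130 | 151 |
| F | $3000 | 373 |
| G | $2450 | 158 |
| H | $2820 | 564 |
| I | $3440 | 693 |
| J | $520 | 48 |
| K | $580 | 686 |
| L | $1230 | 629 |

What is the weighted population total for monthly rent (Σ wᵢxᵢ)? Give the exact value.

10702840

Weighted total = 10702840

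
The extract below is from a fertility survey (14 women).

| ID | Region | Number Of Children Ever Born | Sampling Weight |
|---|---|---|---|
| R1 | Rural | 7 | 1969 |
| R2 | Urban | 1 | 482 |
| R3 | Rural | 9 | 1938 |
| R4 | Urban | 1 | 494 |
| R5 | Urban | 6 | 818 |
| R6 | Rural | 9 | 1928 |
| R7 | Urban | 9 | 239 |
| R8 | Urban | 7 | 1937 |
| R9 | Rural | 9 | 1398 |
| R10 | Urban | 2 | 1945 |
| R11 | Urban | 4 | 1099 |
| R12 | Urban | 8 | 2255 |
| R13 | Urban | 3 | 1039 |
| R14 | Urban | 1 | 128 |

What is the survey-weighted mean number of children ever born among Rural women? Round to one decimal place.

Rural rows: R1, R3, R6, R9
Weighted sum = 7×1969 + 9×1938 + 9×1928 + 9×1398
  = 13783 + 17442 + 17352 + 12582 = 61159
Sum of weights = 1969 + 1938 + 1928 + 1398 = 7233
Weighted mean = 61159 / 7233 = 8.4555509

8.5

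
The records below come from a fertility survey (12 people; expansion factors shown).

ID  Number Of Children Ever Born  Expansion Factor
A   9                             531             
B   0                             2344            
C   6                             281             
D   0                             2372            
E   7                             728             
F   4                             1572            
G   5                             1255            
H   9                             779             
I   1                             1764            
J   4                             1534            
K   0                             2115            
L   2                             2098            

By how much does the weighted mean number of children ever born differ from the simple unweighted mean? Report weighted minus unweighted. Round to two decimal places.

-1.43

Unweighted sum = 9 + 0 + 6 + 0 + 7 + 4 + 5 + 9 + 1 + 4 + 0 + 2 = 47
Unweighted mean = 47 / 12 = 3.9166667
Weighted sum = 9×531 + 0×2344 + 6×281 + 0×2372 + 7×728 + 4×1572 + 5×1255 + 9×779 + 1×1764 + 4×1534 + 0×2115 + 2×2098
  = 4779 + 0 + 1686 + 0 + 5096 + 6288 + 6275 + 7011 + 1764 + 6136 + 0 + 4196 = 43231
Sum of weights = 531 + 2344 + 281 + 2372 + 728 + 1572 + 1255 + 779 + 1764 + 1534 + 2115 + 2098 = 17373
Weighted mean = 43231 / 17373 = 2.4884015
Difference (weighted minus unweighted) = -1.4282651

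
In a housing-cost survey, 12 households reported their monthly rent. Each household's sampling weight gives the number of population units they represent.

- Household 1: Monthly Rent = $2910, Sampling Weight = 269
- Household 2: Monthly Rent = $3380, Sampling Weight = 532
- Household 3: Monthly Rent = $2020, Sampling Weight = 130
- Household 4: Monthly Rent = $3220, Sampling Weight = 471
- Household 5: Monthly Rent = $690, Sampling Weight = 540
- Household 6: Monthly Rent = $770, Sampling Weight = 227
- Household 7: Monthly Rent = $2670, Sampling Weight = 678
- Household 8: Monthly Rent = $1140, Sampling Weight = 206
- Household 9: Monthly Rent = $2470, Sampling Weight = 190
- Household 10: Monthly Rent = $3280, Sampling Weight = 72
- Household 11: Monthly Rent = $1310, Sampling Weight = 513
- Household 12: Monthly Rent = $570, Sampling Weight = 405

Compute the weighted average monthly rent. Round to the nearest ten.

2020

Weighted sum = 2910×269 + 3380×532 + 2020×130 + 3220×471 + 690×540 + 770×227 + 2670×678 + 1140×206 + 2470×190 + 3280×72 + 1310×513 + 570×405
  = 782790 + 1798160 + 262600 + 1516620 + 372600 + 174790 + 1810260 + 234840 + 469300 + 236160 + 672030 + 230850 = 8561000
Sum of weights = 269 + 532 + 130 + 471 + 540 + 227 + 678 + 206 + 190 + 72 + 513 + 405 = 4233
Weighted mean = 8561000 / 4233 = 2022.4427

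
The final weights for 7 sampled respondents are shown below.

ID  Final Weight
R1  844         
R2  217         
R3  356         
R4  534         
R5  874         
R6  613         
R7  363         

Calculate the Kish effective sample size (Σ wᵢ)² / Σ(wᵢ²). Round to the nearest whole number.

Σ wᵢ = 3801
Σ wᵢ² = 712336 + 47089 + 126736 + 285156 + 763876 + 375769 + 131769 = 2442731
n_eff = 3801² / 2442731 = 14447601 / 2442731 = 5.914528

6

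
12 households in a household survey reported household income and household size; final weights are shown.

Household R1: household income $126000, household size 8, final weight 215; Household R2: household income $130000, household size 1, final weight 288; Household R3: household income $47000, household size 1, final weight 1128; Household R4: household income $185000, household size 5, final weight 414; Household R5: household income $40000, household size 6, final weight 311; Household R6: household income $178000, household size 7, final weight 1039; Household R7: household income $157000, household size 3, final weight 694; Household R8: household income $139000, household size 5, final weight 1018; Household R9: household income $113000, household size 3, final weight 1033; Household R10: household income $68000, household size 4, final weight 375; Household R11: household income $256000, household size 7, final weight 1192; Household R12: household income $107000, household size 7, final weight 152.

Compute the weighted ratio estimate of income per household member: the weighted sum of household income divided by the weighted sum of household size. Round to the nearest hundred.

31100

Σ wᵢ·y = 126000×215 + 130000×288 + 47000×1128 + 185000×414 + 40000×311 + 178000×1039 + 157000×694 + 139000×1018 + 113000×1033 + 68000×375 + 256000×1192 + 107000×152
  = 27090000 + 37440000 + 53016000 + 76590000 + 12440000 + 184942000 + 108958000 + 141502000 + 116729000 + 25500000 + 305152000 + 16264000 = 1105623000
Σ wᵢ·x = 8×215 + 1×288 + 1×1128 + 5×414 + 6×311 + 7×1039 + 3×694 + 5×1018 + 3×1033 + 4×375 + 7×1192 + 7×152
  = 1720 + 288 + 1128 + 2070 + 1866 + 7273 + 2082 + 5090 + 3099 + 1500 + 8344 + 1064 = 35524
Ratio = 1105623000 / 35524 = 31123.269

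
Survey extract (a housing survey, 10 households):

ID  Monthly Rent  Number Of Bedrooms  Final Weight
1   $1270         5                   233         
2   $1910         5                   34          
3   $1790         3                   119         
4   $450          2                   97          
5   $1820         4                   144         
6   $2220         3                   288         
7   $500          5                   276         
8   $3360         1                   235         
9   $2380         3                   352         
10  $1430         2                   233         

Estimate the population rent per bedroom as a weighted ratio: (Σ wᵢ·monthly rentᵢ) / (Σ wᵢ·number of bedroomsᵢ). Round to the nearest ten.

560

Σ wᵢ·y = 1270×233 + 1910×34 + 1790×119 + 450×97 + 1820×144 + 2220×288 + 500×276 + 3360×235 + 2380×352 + 1430×233
  = 295910 + 64940 + 213010 + 43650 + 262080 + 639360 + 138000 + 789600 + 837760 + 333190 = 3617500
Σ wᵢ·x = 5×233 + 5×34 + 3×119 + 2×97 + 4×144 + 3×288 + 5×276 + 1×235 + 3×352 + 2×233
  = 6463
Ratio = 3617500 / 6463 = 559.72459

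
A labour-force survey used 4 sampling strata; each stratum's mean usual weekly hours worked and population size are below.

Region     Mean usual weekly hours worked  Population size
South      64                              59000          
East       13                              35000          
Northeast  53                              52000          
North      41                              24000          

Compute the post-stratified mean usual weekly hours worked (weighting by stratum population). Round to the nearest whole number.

Σ Nₕ·x̄ₕ = 64×59000 + 13×35000 + 53×52000 + 41×24000
  = 3776000 + 455000 + 2756000 + 984000 = 7971000
Σ Nₕ = 59000 + 35000 + 52000 + 24000 = 170000
Overall mean = 7971000 / 170000 = 46.888235

47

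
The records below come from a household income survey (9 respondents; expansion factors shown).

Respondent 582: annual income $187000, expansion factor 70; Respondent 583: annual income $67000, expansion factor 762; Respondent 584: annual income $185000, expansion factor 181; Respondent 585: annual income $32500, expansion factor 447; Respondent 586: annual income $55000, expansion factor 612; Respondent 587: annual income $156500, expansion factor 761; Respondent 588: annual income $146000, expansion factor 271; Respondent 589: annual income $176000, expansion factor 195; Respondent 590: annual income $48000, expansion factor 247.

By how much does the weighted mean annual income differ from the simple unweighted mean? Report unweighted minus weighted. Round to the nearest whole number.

Unweighted sum = 187000 + 67000 + 185000 + 32500 + 55000 + 156500 + 146000 + 176000 + 48000 = 1053000
Unweighted mean = 1053000 / 9 = 117000
Weighted sum = 187000×70 + 67000×762 + 185000×181 + 32500×447 + 55000×612 + 156500×761 + 146000×271 + 176000×195 + 48000×247
  = 350655000
Sum of weights = 3546
Weighted mean = 350655000 / 3546 = 98887.479
Difference (unweighted minus weighted) = 18112.521

18113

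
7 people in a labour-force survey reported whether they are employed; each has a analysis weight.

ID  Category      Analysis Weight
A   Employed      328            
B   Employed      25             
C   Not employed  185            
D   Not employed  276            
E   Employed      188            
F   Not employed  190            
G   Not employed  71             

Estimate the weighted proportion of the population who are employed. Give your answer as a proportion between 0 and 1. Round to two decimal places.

Sum of weights for 'Employed' = 328 + 25 + 188 = 541
Total weight = 328 + 25 + 185 + 276 + 188 + 190 + 71 = 1263
Weighted proportion = 541 / 1263 = 0.42834521

0.43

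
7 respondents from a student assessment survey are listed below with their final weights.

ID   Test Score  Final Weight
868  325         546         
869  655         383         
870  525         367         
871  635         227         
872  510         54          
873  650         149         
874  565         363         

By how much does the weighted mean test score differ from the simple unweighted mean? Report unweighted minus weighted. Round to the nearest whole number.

28

Unweighted sum = 325 + 655 + 525 + 635 + 510 + 650 + 565 = 3865
Unweighted mean = 3865 / 7 = 552.14286
Weighted sum = 325×546 + 655×383 + 525×367 + 635×227 + 510×54 + 650×149 + 565×363
  = 177450 + 250865 + 192675 + 144145 + 27540 + 96850 + 205095 = 1094620
Sum of weights = 546 + 383 + 367 + 227 + 54 + 149 + 363 = 2089
Weighted mean = 1094620 / 2089 = 523.99234
Difference (unweighted minus weighted) = 28.150516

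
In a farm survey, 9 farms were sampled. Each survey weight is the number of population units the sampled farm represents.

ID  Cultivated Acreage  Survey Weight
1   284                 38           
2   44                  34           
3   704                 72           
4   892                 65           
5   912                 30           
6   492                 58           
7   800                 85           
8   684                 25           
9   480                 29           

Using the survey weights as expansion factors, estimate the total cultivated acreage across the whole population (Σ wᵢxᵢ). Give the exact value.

Weighted total = 284×38 + 44×34 + 704×72 + 892×65 + 912×30 + 492×58 + 800×85 + 684×25 + 480×29
  = 10792 + 1496 + 50688 + 57980 + 27360 + 28536 + 68000 + 17100 + 13920 = 275872

275872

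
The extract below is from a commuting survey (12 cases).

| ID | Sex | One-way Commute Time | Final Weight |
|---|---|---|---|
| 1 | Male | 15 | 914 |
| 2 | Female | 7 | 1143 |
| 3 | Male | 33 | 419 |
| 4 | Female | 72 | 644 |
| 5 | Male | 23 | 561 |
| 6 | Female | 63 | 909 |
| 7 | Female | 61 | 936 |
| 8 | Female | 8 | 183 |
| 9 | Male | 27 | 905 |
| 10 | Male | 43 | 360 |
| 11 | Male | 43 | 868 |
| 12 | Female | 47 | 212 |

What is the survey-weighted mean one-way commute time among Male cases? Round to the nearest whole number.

Male rows: 1, 3, 5, 9, 10, 11
Weighted sum = 15×914 + 33×419 + 23×561 + 27×905 + 43×360 + 43×868
  = 13710 + 13827 + 12903 + 24435 + 15480 + 37324 = 117679
Sum of weights = 4027
Weighted mean = 117679 / 4027 = 29.222498

29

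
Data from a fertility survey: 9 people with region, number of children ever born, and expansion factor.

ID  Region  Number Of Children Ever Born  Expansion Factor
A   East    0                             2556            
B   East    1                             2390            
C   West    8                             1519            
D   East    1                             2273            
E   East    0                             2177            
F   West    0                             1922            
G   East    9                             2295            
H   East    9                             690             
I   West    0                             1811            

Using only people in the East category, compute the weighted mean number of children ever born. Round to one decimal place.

East rows: A, B, D, E, G, H
Weighted sum = 0×2556 + 1×2390 + 1×2273 + 0×2177 + 9×2295 + 9×690
  = 0 + 2390 + 2273 + 0 + 20655 + 6210 = 31528
Sum of weights = 2556 + 2390 + 2273 + 2177 + 2295 + 690 = 12381
Weighted mean = 31528 / 12381 = 2.5464825

2.5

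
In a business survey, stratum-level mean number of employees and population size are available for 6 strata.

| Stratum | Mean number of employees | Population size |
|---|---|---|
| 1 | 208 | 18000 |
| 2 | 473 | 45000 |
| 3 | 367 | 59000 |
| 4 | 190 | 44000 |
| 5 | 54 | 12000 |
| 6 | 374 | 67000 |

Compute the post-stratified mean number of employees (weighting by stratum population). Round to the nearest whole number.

330

Σ Nₕ·x̄ₕ = 208×18000 + 473×45000 + 367×59000 + 190×44000 + 54×12000 + 374×67000
  = 3744000 + 21285000 + 21653000 + 8360000 + 648000 + 25058000 = 80748000
Σ Nₕ = 245000
Overall mean = 80748000 / 245000 = 329.58367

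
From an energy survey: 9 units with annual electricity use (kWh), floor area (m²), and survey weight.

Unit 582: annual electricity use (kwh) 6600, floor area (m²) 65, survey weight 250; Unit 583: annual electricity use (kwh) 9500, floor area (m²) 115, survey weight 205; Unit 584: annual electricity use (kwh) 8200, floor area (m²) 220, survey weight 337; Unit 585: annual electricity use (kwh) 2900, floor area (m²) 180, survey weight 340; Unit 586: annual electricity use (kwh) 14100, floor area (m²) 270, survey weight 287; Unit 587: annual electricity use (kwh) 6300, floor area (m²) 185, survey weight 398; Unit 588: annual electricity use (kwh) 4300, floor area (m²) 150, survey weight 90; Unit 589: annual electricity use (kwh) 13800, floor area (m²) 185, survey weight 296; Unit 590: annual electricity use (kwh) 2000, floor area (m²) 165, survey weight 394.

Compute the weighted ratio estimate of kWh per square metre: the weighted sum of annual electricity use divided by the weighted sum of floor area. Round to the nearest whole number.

42

Σ wᵢ·y = 6600×250 + 9500×205 + 8200×337 + 2900×340 + 14100×287 + 6300×398 + 4300×90 + 13800×296 + 2000×394
  = 1650000 + 1947500 + 2763400 + 986000 + 4046700 + 2507400 + 387000 + 4084800 + 788000 = 19160800
Σ wᵢ·x = 459555
Ratio = 19160800 / 459555 = 41.694248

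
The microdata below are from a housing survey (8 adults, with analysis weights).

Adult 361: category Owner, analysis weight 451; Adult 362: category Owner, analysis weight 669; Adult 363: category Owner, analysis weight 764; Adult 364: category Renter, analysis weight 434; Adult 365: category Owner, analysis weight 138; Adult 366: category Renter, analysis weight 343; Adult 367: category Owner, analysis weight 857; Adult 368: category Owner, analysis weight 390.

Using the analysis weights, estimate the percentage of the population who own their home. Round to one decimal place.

80.8

Sum of weights for 'Owner' = 451 + 669 + 764 + 138 + 857 + 390 = 3269
Total weight = 451 + 669 + 764 + 434 + 138 + 343 + 857 + 390 = 4046
Weighted proportion = 3269 / 4046 = 0.80795848 → 80.795848%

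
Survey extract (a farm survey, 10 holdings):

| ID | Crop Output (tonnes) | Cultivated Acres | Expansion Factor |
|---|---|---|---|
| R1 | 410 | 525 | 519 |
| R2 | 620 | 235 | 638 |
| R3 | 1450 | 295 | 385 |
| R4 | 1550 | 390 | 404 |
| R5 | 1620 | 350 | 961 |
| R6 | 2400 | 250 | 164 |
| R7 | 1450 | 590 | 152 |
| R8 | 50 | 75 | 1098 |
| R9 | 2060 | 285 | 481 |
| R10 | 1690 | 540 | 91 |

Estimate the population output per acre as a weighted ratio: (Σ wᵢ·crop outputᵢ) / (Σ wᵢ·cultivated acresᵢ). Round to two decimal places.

Σ wᵢ·y = 410×519 + 620×638 + 1450×385 + 1550×404 + 1620×961 + 2400×164 + 1450×152 + 50×1098 + 2060×481 + 1690×91
  = 5163170
Σ wᵢ·x = 525×519 + 235×638 + 295×385 + 390×404 + 350×961 + 250×164 + 590×152 + 75×1098 + 285×481 + 540×91
  = 272475 + 149930 + 113575 + 157560 + 336350 + 41000 + 89680 + 82350 + 137085 + 49140 = 1429145
Ratio = 5163170 / 1429145 = 3.6127685

3.61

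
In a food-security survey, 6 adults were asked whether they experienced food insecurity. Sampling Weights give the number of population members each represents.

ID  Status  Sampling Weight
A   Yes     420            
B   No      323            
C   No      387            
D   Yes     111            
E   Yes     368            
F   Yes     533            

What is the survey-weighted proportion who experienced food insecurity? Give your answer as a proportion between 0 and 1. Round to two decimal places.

0.67

Sum of weights for 'Yes' = 420 + 111 + 368 + 533 = 1432
Total weight = 2142
Weighted proportion = 1432 / 2142 = 0.66853408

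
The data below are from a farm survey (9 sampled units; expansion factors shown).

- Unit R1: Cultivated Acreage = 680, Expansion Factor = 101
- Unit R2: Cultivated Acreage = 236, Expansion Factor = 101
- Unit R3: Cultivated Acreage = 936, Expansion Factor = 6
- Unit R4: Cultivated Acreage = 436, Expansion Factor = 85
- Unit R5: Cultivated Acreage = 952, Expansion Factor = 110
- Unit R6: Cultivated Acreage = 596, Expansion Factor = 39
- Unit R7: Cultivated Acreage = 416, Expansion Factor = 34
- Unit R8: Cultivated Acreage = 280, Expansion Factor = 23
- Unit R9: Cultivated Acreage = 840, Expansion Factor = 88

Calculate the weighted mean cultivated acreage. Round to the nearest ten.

Weighted sum = 680×101 + 236×101 + 936×6 + 436×85 + 952×110 + 596×39 + 416×34 + 280×23 + 840×88
  = 68680 + 23836 + 5616 + 37060 + 104720 + 23244 + 14144 + 6440 + 73920 = 357660
Sum of weights = 101 + 101 + 6 + 85 + 110 + 39 + 34 + 23 + 88 = 587
Weighted mean = 357660 / 587 = 609.30153

610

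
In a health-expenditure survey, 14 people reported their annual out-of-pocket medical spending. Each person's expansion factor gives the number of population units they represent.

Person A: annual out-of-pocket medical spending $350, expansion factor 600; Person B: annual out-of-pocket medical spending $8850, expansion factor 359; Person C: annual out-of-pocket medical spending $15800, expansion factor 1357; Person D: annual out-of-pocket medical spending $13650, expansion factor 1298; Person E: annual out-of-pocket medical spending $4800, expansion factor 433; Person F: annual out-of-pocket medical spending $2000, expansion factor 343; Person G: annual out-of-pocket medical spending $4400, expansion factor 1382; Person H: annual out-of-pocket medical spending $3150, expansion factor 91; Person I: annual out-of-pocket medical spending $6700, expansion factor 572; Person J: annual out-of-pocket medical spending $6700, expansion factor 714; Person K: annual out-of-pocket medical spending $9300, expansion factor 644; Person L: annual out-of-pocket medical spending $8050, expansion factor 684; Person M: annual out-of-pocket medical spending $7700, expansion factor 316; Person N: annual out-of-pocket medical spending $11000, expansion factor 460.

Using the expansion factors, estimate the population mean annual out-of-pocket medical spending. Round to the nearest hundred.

8600

Weighted sum = 79282100
Sum of weights = 9253
Weighted mean = 79282100 / 9253 = 8568.2589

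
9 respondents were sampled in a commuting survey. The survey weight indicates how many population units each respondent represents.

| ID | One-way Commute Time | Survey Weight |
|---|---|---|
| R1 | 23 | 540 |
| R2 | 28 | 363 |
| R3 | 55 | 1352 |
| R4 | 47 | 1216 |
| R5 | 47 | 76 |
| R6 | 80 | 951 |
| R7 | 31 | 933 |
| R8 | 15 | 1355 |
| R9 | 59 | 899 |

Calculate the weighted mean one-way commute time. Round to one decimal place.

Weighted sum = 23×540 + 28×363 + 55×1352 + 47×1216 + 47×76 + 80×951 + 31×933 + 15×1355 + 59×899
  = 12420 + 10164 + 74360 + 57152 + 3572 + 76080 + 28923 + 20325 + 53041 = 336037
Sum of weights = 540 + 363 + 1352 + 1216 + 76 + 951 + 933 + 1355 + 899 = 7685
Weighted mean = 336037 / 7685 = 43.72635

43.7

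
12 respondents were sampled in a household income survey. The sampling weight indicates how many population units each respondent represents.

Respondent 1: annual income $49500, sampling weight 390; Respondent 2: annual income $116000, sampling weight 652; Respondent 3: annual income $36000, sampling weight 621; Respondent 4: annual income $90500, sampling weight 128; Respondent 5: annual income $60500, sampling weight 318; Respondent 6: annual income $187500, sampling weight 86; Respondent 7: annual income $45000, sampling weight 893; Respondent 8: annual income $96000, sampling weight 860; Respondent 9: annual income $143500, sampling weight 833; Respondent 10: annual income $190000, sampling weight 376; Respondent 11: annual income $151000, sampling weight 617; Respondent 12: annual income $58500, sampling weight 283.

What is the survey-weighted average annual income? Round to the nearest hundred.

Weighted sum = 49500×390 + 116000×652 + 36000×621 + 90500×128 + 60500×318 + 187500×86 + 45000×893 + 96000×860 + 143500×833 + 190000×376 + 151000×617 + 58500×283
  = 19305000 + 75632000 + 22356000 + 11584000 + 19239000 + 16125000 + 40185000 + 82560000 + 119535500 + 71440000 + 93167000 + 16555500 = 587684000
Sum of weights = 390 + 652 + 621 + 128 + 318 + 86 + 893 + 860 + 833 + 376 + 617 + 283 = 6057
Weighted mean = 587684000 / 6057 = 97025.59

97000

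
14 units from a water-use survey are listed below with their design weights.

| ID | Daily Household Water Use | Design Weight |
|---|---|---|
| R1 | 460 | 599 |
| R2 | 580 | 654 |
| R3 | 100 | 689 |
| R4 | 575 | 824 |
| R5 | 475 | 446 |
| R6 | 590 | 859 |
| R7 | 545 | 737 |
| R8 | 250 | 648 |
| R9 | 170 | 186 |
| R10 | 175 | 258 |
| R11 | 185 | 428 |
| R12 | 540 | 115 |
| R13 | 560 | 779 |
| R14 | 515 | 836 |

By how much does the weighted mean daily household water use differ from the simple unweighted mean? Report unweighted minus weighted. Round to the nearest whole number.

-34

Unweighted sum = 5720
Unweighted mean = 5720 / 14 = 408.57143
Weighted sum = 3564715
Sum of weights = 8058
Weighted mean = 3564715 / 8058 = 442.3821
Difference (unweighted minus weighted) = -33.810676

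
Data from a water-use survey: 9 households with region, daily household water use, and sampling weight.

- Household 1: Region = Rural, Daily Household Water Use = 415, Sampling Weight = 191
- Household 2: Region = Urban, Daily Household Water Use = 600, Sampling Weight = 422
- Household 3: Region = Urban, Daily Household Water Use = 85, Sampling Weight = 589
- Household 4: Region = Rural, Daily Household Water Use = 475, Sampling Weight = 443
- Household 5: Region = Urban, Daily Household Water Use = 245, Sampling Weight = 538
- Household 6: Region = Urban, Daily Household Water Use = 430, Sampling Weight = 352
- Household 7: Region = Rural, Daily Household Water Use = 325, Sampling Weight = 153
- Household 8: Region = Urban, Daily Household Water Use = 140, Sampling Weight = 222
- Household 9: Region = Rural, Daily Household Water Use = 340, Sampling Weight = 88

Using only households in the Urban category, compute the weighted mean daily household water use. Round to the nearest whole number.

291

Urban rows: 2, 3, 5, 6, 8
Weighted sum = 617515
Sum of weights = 422 + 589 + 538 + 352 + 222 = 2123
Weighted mean = 617515 / 2123 = 290.86905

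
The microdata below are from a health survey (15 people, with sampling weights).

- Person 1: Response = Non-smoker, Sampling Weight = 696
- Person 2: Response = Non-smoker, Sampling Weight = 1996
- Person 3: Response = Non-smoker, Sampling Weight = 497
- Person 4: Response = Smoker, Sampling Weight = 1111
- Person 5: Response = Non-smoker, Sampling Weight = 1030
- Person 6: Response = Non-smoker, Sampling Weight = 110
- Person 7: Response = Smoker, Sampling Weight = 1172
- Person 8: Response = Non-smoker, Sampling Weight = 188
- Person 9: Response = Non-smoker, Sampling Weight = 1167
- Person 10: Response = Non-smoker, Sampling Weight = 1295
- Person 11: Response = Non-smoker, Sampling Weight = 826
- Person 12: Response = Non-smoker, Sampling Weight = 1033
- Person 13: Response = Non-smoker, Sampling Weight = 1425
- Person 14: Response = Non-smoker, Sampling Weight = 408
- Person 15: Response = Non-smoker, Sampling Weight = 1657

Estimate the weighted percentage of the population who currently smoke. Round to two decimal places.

Sum of weights for 'Smoker' = 1111 + 1172 = 2283
Total weight = 14611
Weighted proportion = 2283 / 14611 = 0.15625214 → 15.625214%

15.63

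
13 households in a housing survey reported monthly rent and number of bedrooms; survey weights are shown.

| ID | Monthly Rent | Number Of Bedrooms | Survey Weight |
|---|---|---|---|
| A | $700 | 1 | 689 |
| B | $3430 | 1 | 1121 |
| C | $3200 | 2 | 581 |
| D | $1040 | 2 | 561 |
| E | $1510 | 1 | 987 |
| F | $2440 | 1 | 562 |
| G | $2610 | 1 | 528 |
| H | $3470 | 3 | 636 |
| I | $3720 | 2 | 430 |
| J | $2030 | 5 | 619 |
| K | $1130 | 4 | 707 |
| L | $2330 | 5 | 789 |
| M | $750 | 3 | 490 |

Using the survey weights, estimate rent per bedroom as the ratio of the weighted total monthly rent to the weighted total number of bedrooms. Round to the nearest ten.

940

Σ wᵢ·y = 19077570
Σ wᵢ·x = 20277
Ratio = 19077570 / 20277 = 940.84776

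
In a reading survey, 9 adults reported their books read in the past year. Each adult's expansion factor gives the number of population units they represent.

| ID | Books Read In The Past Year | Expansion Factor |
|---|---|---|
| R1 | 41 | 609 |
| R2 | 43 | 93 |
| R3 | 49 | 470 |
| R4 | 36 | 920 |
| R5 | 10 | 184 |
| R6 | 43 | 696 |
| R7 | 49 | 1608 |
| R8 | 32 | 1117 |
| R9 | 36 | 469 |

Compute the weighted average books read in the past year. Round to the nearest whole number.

Weighted sum = 41×609 + 43×93 + 49×470 + 36×920 + 10×184 + 43×696 + 49×1608 + 32×1117 + 36×469
  = 248306
Sum of weights = 609 + 93 + 470 + 920 + 184 + 696 + 1608 + 1117 + 469 = 6166
Weighted mean = 248306 / 6166 = 40.270191

40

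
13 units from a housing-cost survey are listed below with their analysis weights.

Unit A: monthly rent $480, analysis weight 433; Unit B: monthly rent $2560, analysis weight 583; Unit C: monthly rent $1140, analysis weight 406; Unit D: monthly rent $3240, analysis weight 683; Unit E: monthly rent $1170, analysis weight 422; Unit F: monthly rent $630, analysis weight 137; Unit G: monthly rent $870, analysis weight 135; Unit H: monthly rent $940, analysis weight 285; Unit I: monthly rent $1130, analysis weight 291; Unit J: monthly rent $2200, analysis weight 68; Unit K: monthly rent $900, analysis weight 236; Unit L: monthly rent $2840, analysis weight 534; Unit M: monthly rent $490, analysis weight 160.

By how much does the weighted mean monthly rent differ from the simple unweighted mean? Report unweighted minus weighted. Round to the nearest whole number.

Unweighted sum = 18590
Unweighted mean = 18590 / 13 = 1430
Weighted sum = 7627270
Sum of weights = 4373
Weighted mean = 7627270 / 4373 = 1744.1733
Difference (unweighted minus weighted) = -314.17334

-314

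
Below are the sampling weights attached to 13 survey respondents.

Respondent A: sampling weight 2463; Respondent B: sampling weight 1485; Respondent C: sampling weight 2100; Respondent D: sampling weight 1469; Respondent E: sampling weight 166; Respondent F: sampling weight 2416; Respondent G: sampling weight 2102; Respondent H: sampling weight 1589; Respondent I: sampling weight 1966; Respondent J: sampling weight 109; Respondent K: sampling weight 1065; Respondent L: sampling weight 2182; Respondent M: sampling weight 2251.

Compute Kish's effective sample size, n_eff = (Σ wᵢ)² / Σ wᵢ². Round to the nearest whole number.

Σ wᵢ = 21363
Σ wᵢ² = 42486879
n_eff = 21363² / 42486879 = 456377769 / 42486879 = 10.741617

11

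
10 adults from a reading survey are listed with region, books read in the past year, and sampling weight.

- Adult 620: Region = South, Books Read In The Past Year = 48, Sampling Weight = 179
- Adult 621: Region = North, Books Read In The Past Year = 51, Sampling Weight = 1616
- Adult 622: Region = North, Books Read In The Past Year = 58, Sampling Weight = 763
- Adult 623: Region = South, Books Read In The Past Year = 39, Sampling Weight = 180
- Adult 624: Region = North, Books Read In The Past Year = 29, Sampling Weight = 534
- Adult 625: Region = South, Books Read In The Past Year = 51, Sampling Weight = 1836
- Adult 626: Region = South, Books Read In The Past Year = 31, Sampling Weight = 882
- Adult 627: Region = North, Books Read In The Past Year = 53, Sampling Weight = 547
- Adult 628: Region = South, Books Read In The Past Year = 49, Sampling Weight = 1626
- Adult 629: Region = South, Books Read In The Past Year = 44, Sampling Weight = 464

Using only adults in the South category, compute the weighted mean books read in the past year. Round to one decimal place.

South rows: 620, 623, 625, 626, 628, 629
Weighted sum = 48×179 + 39×180 + 51×1836 + 31×882 + 49×1626 + 44×464
  = 8592 + 7020 + 93636 + 27342 + 79674 + 20416 = 236680
Sum of weights = 179 + 180 + 1836 + 882 + 1626 + 464 = 5167
Weighted mean = 236680 / 5167 = 45.806077

45.8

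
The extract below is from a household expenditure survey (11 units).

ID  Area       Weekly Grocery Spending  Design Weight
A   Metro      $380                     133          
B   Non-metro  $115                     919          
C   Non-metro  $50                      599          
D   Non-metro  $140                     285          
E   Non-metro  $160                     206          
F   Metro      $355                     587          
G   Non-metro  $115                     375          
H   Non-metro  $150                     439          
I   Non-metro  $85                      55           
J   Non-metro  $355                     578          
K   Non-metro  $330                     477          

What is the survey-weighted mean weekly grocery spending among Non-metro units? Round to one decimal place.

174.1

Non-metro rows: B, C, D, E, G, H, I, J, K
Weighted sum = 115×919 + 50×599 + 140×285 + 160×206 + 115×375 + 150×439 + 85×55 + 355×578 + 330×477
  = 105685 + 29950 + 39900 + 32960 + 43125 + 65850 + 4675 + 205190 + 157410 = 684745
Sum of weights = 919 + 599 + 285 + 206 + 375 + 439 + 55 + 578 + 477 = 3933
Weighted mean = 684745 / 3933 = 174.10247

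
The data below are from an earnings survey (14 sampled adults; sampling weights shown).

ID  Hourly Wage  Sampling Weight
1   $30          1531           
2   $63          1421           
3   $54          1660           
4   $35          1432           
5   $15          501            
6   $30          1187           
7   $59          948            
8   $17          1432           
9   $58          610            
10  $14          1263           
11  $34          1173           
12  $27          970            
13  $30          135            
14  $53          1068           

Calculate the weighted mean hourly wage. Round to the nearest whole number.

Weighted sum = 578402
Sum of weights = 15331
Weighted mean = 578402 / 15331 = 37.727611

38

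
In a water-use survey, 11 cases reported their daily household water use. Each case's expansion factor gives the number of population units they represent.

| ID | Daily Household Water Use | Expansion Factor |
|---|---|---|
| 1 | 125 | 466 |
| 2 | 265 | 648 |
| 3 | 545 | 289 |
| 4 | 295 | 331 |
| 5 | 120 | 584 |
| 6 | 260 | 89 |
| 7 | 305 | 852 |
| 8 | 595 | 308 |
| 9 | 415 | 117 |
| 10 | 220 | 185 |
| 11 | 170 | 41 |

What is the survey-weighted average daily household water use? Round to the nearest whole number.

286

Weighted sum = 125×466 + 265×648 + 545×289 + 295×331 + 120×584 + 260×89 + 305×852 + 595×308 + 415×117 + 220×185 + 170×41
  = 1117685
Sum of weights = 466 + 648 + 289 + 331 + 584 + 89 + 852 + 308 + 117 + 185 + 41 = 3910
Weighted mean = 1117685 / 3910 = 285.85294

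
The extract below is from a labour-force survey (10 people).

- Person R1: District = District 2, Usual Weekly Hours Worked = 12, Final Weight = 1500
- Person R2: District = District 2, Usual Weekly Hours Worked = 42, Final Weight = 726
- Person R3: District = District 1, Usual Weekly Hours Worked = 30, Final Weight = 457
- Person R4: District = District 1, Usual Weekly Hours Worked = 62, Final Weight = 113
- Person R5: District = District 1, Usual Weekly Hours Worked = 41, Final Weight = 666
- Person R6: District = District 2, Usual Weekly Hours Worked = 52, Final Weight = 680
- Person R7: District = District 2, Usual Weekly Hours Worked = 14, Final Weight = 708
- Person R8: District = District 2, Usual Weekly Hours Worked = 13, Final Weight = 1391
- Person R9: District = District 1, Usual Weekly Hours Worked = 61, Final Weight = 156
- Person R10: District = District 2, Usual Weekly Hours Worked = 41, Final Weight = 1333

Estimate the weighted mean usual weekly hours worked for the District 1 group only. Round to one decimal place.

41.3

District 1 rows: R3, R4, R5, R9
Weighted sum = 30×457 + 62×113 + 41×666 + 61×156
  = 13710 + 7006 + 27306 + 9516 = 57538
Sum of weights = 457 + 113 + 666 + 156 = 1392
Weighted mean = 57538 / 1392 = 41.33477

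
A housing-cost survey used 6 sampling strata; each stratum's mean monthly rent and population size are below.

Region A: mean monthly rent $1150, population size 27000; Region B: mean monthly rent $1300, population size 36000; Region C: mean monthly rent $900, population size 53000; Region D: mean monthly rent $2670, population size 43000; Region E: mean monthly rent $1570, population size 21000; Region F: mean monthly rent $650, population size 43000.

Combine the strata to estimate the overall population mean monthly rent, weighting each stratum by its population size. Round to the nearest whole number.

Σ Nₕ·x̄ₕ = 1150×27000 + 1300×36000 + 900×53000 + 2670×43000 + 1570×21000 + 650×43000
  = 31050000 + 46800000 + 47700000 + 114810000 + 32970000 + 27950000 = 301280000
Σ Nₕ = 27000 + 36000 + 53000 + 43000 + 21000 + 43000 = 223000
Overall mean = 301280000 / 223000 = 1351.0314

1351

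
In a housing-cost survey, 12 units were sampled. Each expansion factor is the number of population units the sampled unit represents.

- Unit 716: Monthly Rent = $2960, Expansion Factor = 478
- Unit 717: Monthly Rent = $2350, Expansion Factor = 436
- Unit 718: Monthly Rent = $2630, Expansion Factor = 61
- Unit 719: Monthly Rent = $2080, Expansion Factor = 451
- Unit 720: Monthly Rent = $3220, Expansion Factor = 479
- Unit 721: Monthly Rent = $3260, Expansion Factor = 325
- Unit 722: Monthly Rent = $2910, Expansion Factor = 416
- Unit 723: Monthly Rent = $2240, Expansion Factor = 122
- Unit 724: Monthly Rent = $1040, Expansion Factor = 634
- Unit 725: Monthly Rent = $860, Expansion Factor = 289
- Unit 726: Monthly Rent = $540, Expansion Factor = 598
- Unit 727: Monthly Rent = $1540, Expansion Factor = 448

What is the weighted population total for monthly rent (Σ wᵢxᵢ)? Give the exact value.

Weighted total = 2960×478 + 2350×436 + 2630×61 + 2080×451 + 3220×479 + 3260×325 + 2910×416 + 2240×122 + 1040×634 + 860×289 + 540×598 + 1540×448
  = 1414880 + 1024600 + 160430 + 938080 + 1542380 + 1059500 + 1210560 + 273280 + 659360 + 248540 + 322920 + 689920 = 9544450

9544450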